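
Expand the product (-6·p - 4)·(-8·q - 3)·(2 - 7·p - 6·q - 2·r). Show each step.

(-6·p - 4)·(-8·q - 3)·(2 - 7·p - 6·q - 2·r)
= (48·p·q + 18·p + 32·q + 12)·(2 - 7·p - 6·q - 2·r)    [distributive law]
= 96·p·q - 336·p^2·q - 288·p·q^2 - 96·p·q·r + 36·p - 126·p^2 - 108·p·q - 36·p·r + 64·q - 224·p·q - 192·q^2 - 64·q·r + 24 - 84·p - 72·q - 24·r    [distributive law]
= -236·p·q - 336·p^2·q - 288·p·q^2 - 96·p·q·r - 48·p - 126·p^2 - 36·p·r - 8·q - 192·q^2 - 64·q·r + 24 - 24·r    [combine like terms]

-236·p·q - 336·p^2·q - 288·p·q^2 - 96·p·q·r - 48·p - 126·p^2 - 36·p·r - 8·q - 192·q^2 - 64·q·r + 24 - 24·r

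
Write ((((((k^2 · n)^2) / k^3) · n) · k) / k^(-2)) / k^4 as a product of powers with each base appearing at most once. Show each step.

n^3

((((((k^2 · n)^2) / k^3) · n) · k) / k^(-2)) / k^4
= (((((((k^2)^2) · (n^2)) / k^3) · n) · k) / k^(-2)) / k^4    [power of a product]
= (((((k^4 · (n^2)) / k^3) · n) · k) / k^(-2)) / k^4    [power of a power]
= n^3    [quotient of powers; product of powers]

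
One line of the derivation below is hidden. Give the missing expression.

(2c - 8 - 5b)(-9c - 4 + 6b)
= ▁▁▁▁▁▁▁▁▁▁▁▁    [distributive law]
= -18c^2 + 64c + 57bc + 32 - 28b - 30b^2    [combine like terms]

Applying distributive law to the line above:

-18c^2 - 8c + 12bc + 72c + 32 - 48b + 45bc + 20b - 30b^2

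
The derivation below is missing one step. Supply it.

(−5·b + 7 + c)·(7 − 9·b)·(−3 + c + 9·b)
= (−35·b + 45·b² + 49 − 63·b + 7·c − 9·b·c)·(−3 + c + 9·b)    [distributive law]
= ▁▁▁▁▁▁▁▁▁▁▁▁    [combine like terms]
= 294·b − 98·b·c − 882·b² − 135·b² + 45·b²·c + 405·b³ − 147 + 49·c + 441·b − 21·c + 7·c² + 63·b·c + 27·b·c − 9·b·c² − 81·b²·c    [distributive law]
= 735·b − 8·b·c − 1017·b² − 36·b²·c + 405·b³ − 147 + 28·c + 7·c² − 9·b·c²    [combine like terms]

After combine like terms, the bracketed line is:

(−98·b + 45·b² + 49 + 7·c − 9·b·c)·(−3 + c + 9·b)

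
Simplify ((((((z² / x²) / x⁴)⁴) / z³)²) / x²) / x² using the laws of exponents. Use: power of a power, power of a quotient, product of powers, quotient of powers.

((((((z² / x²) / x⁴)⁴) / z³)²) / x²) / x²
= ((((((z² / x²) / x⁴)⁴)²) / ((z³)²)) / x²) / x²    [power of a quotient]
= (((((z² / x²) / x⁴)⁸) / ((z³)²)) / x²) / x²    [power of a power]
= (((((z² / x²)⁸) / ((x⁴)⁸)) / ((z³)²)) / x²) / x²    [power of a quotient]
= ((((((z²)⁸) / ((x²)⁸)) / ((x⁴)⁸)) / ((z³)²)) / x²) / x²    [power of a quotient]
= ((((z¹⁶ / ((x²)⁸)) / ((x⁴)⁸)) / ((z³)²)) / x²) / x²    [power of a power]
= ((((z¹⁶ / x¹⁶) / ((x⁴)⁸)) / ((z³)²)) / x²) / x²    [power of a power]
= ((((z¹⁶ / x¹⁶) / x³²) / ((z³)²)) / x²) / x²    [power of a power]
= ((((z¹⁶ / x¹⁶) / x³²) / z⁶) / x²) / x²    [power of a power]
= x⁻⁵²z¹⁰    [quotient of powers; product of powers]

x⁻⁵²z¹⁰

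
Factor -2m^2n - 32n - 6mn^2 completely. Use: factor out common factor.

-2m^2n - 32n - 6mn^2
= 2(-m^2n - 16n - 3mn^2)    [factor out 2]
= 2n(-m^2 - 16 - 3mn)    [factor out n]

2n(-m^2 - 16 - 3mn)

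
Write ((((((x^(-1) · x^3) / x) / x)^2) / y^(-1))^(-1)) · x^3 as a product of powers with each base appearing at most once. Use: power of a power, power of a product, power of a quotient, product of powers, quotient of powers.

((((((x^(-1) · x^3) / x) / x)^2) / y^(-1))^(-1)) · x^3
= ((((((x^(-1) · x^3) / x) / x)^2)^(-1)) / ((y^(-1))^(-1))) · x^3    [power of a quotient]
= (((((x^(-1) · x^3) / x) / x)^(-2)) / ((y^(-1))^(-1))) · x^3    [power of a power]
= (((((x^(-1) · x^3) / x)^(-2)) / (x^(-2))) / ((y^(-1))^(-1))) · x^3    [power of a quotient]
= (((((x^(-1) · x^3)^(-2)) / (x^(-2))) / (x^(-2))) / ((y^(-1))^(-1))) · x^3    [power of a quotient]
= ((((((x^(-1))^(-2)) · ((x^3)^(-2))) / (x^(-2))) / (x^(-2))) / ((y^(-1))^(-1))) · x^3    [power of a product]
= ((((x^2 · ((x^3)^(-2))) / (x^(-2))) / (x^(-2))) / ((y^(-1))^(-1))) · x^3    [power of a power]
= ((((x^2 · x^(-6)) / (x^(-2))) / (x^(-2))) / ((y^(-1))^(-1))) · x^3    [power of a power]
= (((x^(-4) / (x^(-2))) / (x^(-2))) / ((y^(-1))^(-1))) · x^3    [product of powers]
= ((x^(-2) / (x^(-2))) / ((y^(-1))^(-1))) · x^3    [quotient of powers]
= (x^0 / ((y^(-1))^(-1))) · x^3    [quotient of powers]
= (x^0 / y) · x^3    [power of a power]
= x^3·y^(-1)    [quotient of powers; product of powers]

x^3·y^(-1)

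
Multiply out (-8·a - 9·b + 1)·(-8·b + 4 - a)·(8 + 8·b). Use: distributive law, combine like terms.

320·a·b + 584·a·b^2 - 264·a + 64·a^2 + 64·a^2·b + 224·b^2 + 576·b^3 - 320·b + 32

(-8·a - 9·b + 1)·(-8·b + 4 - a)·(8 + 8·b)
= (64·a·b - 32·a + 8·a^2 + 72·b^2 - 36·b + 9·a·b - 8·b + 4 - a)·(8 + 8·b)    [distributive law]
= (73·a·b - 33·a + 8·a^2 + 72·b^2 - 44·b + 4)·(8 + 8·b)    [combine like terms]
= 584·a·b + 584·a·b^2 - 264·a - 264·a·b + 64·a^2 + 64·a^2·b + 576·b^2 + 576·b^3 - 352·b - 352·b^2 + 32 + 32·b    [distributive law]
= 320·a·b + 584·a·b^2 - 264·a + 64·a^2 + 64·a^2·b + 224·b^2 + 576·b^3 - 320·b + 32    [combine like terms]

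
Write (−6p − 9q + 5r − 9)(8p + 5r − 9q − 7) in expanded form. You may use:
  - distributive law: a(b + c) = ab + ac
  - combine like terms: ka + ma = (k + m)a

−48p^2 + 10pr − 18pq − 30p − 90qr + 81q^2 + 144q + 25r^2 − 80r + 63

(−6p − 9q + 5r − 9)(8p + 5r − 9q − 7)
= −48p^2 − 30pr + 54pq + 42p − 72pq − 45qr + 81q^2 + 63q + 40pr + 25r^2 − 45qr − 35r − 72p − 45r + 81q + 63    [distributive law]
= −48p^2 + 10pr − 18pq − 30p − 90qr + 81q^2 + 144q + 25r^2 − 80r + 63    [combine like terms]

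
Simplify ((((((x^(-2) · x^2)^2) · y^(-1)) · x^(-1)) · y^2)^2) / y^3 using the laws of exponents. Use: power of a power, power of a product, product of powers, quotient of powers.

x^(-2)·y^(-1)

((((((x^(-2) · x^2)^2) · y^(-1)) · x^(-1)) · y^2)^2) / y^3
= ((((((x^(-2) · x^2)^2) · y^(-1)) · x^(-1))^2) · ((y^2)^2)) / y^3    [power of a product]
= ((((((x^(-2) · x^2)^2) · y^(-1))^2) · ((x^(-1))^2)) · ((y^2)^2)) / y^3    [power of a product]
= ((((((x^(-2) · x^2)^2)^2) · ((y^(-1))^2)) · ((x^(-1))^2)) · ((y^2)^2)) / y^3    [power of a product]
= (((((x^(-2) · x^2)^4) · ((y^(-1))^2)) · ((x^(-1))^2)) · ((y^2)^2)) / y^3    [power of a power]
= ((((((x^(-2))^4) · ((x^2)^4)) · ((y^(-1))^2)) · ((x^(-1))^2)) · ((y^2)^2)) / y^3    [power of a product]
= ((((x^(-8) · ((x^2)^4)) · ((y^(-1))^2)) · ((x^(-1))^2)) · ((y^2)^2)) / y^3    [power of a power]
= ((((x^(-8) · x^8) · ((y^(-1))^2)) · ((x^(-1))^2)) · ((y^2)^2)) / y^3    [power of a power]
= (((x^0 · ((y^(-1))^2)) · ((x^(-1))^2)) · ((y^2)^2)) / y^3    [product of powers]
= (((x^0 · y^(-2)) · ((x^(-1))^2)) · ((y^2)^2)) / y^3    [power of a power]
= (((x^0 · y^(-2)) · x^(-2)) · ((y^2)^2)) / y^3    [power of a power]
= (((x^0 · y^(-2)) · x^(-2)) · y^4) / y^3    [power of a power]
= x^(-2)·y^(-1)    [quotient of powers; product of powers]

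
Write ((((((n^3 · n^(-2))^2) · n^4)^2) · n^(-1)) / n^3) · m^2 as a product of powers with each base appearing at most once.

m^2·n^8

((((((n^3 · n^(-2))^2) · n^4)^2) · n^(-1)) / n^3) · m^2
= ((((((n^3 · n^(-2))^2)^2) · ((n^4)^2)) · n^(-1)) / n^3) · m^2    [power of a product]
= (((((n^3 · n^(-2))^4) · ((n^4)^2)) · n^(-1)) / n^3) · m^2    [power of a power]
= ((((((n^3)^4) · ((n^(-2))^4)) · ((n^4)^2)) · n^(-1)) / n^3) · m^2    [power of a product]
= ((((n^12 · ((n^(-2))^4)) · ((n^4)^2)) · n^(-1)) / n^3) · m^2    [power of a power]
= ((((n^12 · n^(-8)) · ((n^4)^2)) · n^(-1)) / n^3) · m^2    [power of a power]
= (((n^4 · ((n^4)^2)) · n^(-1)) / n^3) · m^2    [product of powers]
= (((n^4 · n^8) · n^(-1)) / n^3) · m^2    [power of a power]
= ((n^12 · n^(-1)) / n^3) · m^2    [product of powers]
= (n^11 / n^3) · m^2    [product of powers]
= n^8 · m^2    [quotient of powers]
= m^2·n^8    [rearrange]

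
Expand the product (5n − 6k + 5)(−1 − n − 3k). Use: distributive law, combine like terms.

(5n − 6k + 5)(−1 − n − 3k)
= −5n − 5n² − 15kn + 6k + 6kn + 18k² − 5 − 5n − 15k    [distributive law]
= −10n − 5n² − 9kn − 9k + 18k² − 5    [combine like terms]

−10n − 5n² − 9kn − 9k + 18k² − 5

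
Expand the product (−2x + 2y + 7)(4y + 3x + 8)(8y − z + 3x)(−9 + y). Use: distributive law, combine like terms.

100xy² + 8xy³ − 23xyz + 2xy²z + 501x²y − 54x²y² − 54x²z + 6x²yz + 162x³ − 18x³y − 1380xy + 45xz − 135x² − 224y³ + 64y⁴ + 28y²z − 8y³z − 2720y² + 340yz − 4032y + 504z − 1512x

(−2x + 2y + 7)(4y + 3x + 8)(8y − z + 3x)(−9 + y)
= (−8xy − 6x² − 16x + 8y² + 6xy + 16y + 28y + 21x + 56)(8y − z + 3x)(−9 + y)    [distributive law]
= (−2xy − 6x² + 5x + 8y² + 44y + 56)(8y − z + 3x)(−9 + y)    [combine like terms]
= (−16xy² + 2xyz − 6x²y − 48x²y + 6x²z − 18x³ + 40xy − 5xz + 15x² + 64y³ − 8y²z + 24xy² + 352y² − 44yz + 132xy + 448y − 56z + 168x)(−9 + y)    [distributive law]
= (8xy² + 2xyz − 54x²y + 6x²z − 18x³ + 172xy − 5xz + 15x² + 64y³ − 8y²z + 352y² − 44yz + 448y − 56z + 168x)(−9 + y)    [combine like terms]
= −72xy² + 8xy³ − 18xyz + 2xy²z + 486x²y − 54x²y² − 54x²z + 6x²yz + 162x³ − 18x³y − 1548xy + 172xy² + 45xz − 5xyz − 135x² + 15x²y − 576y³ + 64y⁴ + 72y²z − 8y³z − 3168y² + 352y³ + 396yz − 44y²z − 4032y + 448y² + 504z − 56yz − 1512x + 168xy    [distributive law]
= 100xy² + 8xy³ − 23xyz + 2xy²z + 501x²y − 54x²y² − 54x²z + 6x²yz + 162x³ − 18x³y − 1380xy + 45xz − 135x² − 224y³ + 64y⁴ + 28y²z − 8y³z − 2720y² + 340yz − 4032y + 504z − 1512x    [combine like terms]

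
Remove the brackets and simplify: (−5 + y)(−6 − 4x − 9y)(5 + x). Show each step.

150 + 130x + 20x² + 195y + 19xy − 4x²y − 45y² − 9xy²

(−5 + y)(−6 − 4x − 9y)(5 + x)
= (30 + 20x + 45y − 6y − 4xy − 9y²)(5 + x)    [distributive law]
= (30 + 20x + 39y − 4xy − 9y²)(5 + x)    [combine like terms]
= 150 + 30x + 100x + 20x² + 195y + 39xy − 20xy − 4x²y − 45y² − 9xy²    [distributive law]
= 150 + 130x + 20x² + 195y + 19xy − 4x²y − 45y² − 9xy²    [combine like terms]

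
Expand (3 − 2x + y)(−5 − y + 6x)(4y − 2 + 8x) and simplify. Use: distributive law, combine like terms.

(3 − 2x + y)(−5 − y + 6x)(4y − 2 + 8x)
= (−15 − 3y + 18x + 10x + 2xy − 12x^2 − 5y − y^2 + 6xy)(4y − 2 + 8x)    [distributive law]
= (−15 − 8y + 28x + 8xy − 12x^2 − y^2)(4y − 2 + 8x)    [combine like terms]
= −60y + 30 − 120x − 32y^2 + 16y − 64xy + 112xy − 56x + 224x^2 + 32xy^2 − 16xy + 64x^2y − 48x^2y + 24x^2 − 96x^3 − 4y^3 + 2y^2 − 8xy^2    [distributive law]
= −44y + 30 − 176x − 30y^2 + 32xy + 248x^2 + 24xy^2 + 16x^2y − 96x^3 − 4y^3    [combine like terms]

−44y + 30 − 176x − 30y^2 + 32xy + 248x^2 + 24xy^2 + 16x^2y − 96x^3 − 4y^3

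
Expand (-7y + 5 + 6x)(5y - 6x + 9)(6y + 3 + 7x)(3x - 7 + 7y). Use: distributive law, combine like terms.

679xy³ - 861y³ - 1470y⁴ - 1650xy² + 3423y² + 2577x²y² - 1314x²y + 2519xy - 900x³y - 147y + 741x² - 2304x + 1944x³ - 945 - 756x⁴

(-7y + 5 + 6x)(5y - 6x + 9)(6y + 3 + 7x)(3x - 7 + 7y)
= (-35y² + 42xy - 63y + 25y - 30x + 45 + 30xy - 36x² + 54x)(6y + 3 + 7x)(3x - 7 + 7y)    [distributive law]
= (-35y² + 72xy - 38y + 24x + 45 - 36x²)(6y + 3 + 7x)(3x - 7 + 7y)    [combine like terms]
= (-210y³ - 105y² - 245xy² + 432xy² + 216xy + 504x²y - 228y² - 114y - 266xy + 144xy + 72x + 168x² + 270y + 135 + 315x - 216x²y - 108x² - 252x³)(3x - 7 + 7y)    [distributive law]
= (-210y³ - 333y² + 187xy² + 94xy + 288x²y + 156y + 387x + 60x² + 135 - 252x³)(3x - 7 + 7y)    [combine like terms]
= -630xy³ + 1470y³ - 1470y⁴ - 999xy² + 2331y² - 2331y³ + 561x²y² - 1309xy² + 1309xy³ + 282x²y - 658xy + 658xy² + 864x³y - 2016x²y + 2016x²y² + 468xy - 1092y + 1092y² + 1161x² - 2709x + 2709xy + 180x³ - 420x² + 420x²y + 405x - 945 + 945y - 756x⁴ + 1764x³ - 1764x³y    [distributive law]
= 679xy³ - 861y³ - 1470y⁴ - 1650xy² + 3423y² + 2577x²y² - 1314x²y + 2519xy - 900x³y - 147y + 741x² - 2304x + 1944x³ - 945 - 756x⁴    [combine like terms]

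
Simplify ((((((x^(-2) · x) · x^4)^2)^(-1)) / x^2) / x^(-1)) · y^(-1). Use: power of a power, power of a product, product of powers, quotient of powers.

x^(-7)·y^(-1)

((((((x^(-2) · x) · x^4)^2)^(-1)) / x^2) / x^(-1)) · y^(-1)
= (((((x^(-2) · x) · x^4)^(-2)) / x^2) / x^(-1)) · y^(-1)    [power of a power]
= (((((x^(-2) · x)^(-2)) · ((x^4)^(-2))) / x^2) / x^(-1)) · y^(-1)    [power of a product]
= ((((((x^(-2))^(-2)) · (x^(-2))) · ((x^4)^(-2))) / x^2) / x^(-1)) · y^(-1)    [power of a product]
= ((((x^4 · (x^(-2))) · ((x^4)^(-2))) / x^2) / x^(-1)) · y^(-1)    [power of a power]
= (((x^2 · ((x^4)^(-2))) / x^2) / x^(-1)) · y^(-1)    [product of powers]
= (((x^2 · x^(-8)) / x^2) / x^(-1)) · y^(-1)    [power of a power]
= ((x^(-6) / x^2) / x^(-1)) · y^(-1)    [product of powers]
= (x^(-8) / x^(-1)) · y^(-1)    [quotient of powers]
= x^(-7) · y^(-1)    [quotient of powers]
= x^(-7)·y^(-1)    [rearrange]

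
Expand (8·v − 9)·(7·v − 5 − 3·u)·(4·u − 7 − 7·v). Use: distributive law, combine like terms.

392·u·v² + 329·v² − 392·v³ − 433·u·v + 406·v − 96·u²·v − 9·u − 315 + 108·u²

(8·v − 9)·(7·v − 5 − 3·u)·(4·u − 7 − 7·v)
= (56·v² − 40·v − 24·u·v − 63·v + 45 + 27·u)·(4·u − 7 − 7·v)    [distributive law]
= (56·v² − 103·v − 24·u·v + 45 + 27·u)·(4·u − 7 − 7·v)    [combine like terms]
= 224·u·v² − 392·v² − 392·v³ − 412·u·v + 721·v + 721·v² − 96·u²·v + 168·u·v + 168·u·v² + 180·u − 315 − 315·v + 108·u² − 189·u − 189·u·v    [distributive law]
= 392·u·v² + 329·v² − 392·v³ − 433·u·v + 406·v − 96·u²·v − 9·u − 315 + 108·u²    [combine like terms]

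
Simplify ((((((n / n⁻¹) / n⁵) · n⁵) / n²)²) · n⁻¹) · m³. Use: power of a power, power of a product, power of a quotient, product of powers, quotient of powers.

((((((n / n⁻¹) / n⁵) · n⁵) / n²)²) · n⁻¹) · m³
= ((((((n / n⁻¹) / n⁵) · n⁵)²) / ((n²)²)) · n⁻¹) · m³    [power of a quotient]
= ((((((n / n⁻¹) / n⁵)²) · ((n⁵)²)) / ((n²)²)) · n⁻¹) · m³    [power of a product]
= ((((((n / n⁻¹)²) / ((n⁵)²)) · ((n⁵)²)) / ((n²)²)) · n⁻¹) · m³    [power of a quotient]
= ((((((n²) / ((n⁻¹)²)) / ((n⁵)²)) · ((n⁵)²)) / ((n²)²)) · n⁻¹) · m³    [power of a quotient]
= (((((n² / n⁻²) / ((n⁵)²)) · ((n⁵)²)) / ((n²)²)) · n⁻¹) · m³    [power of a power]
= ((((n⁴ / ((n⁵)²)) · ((n⁵)²)) / ((n²)²)) · n⁻¹) · m³    [quotient of powers]
= ((((n⁴ / n¹⁰) · ((n⁵)²)) / ((n²)²)) · n⁻¹) · m³    [power of a power]
= (((n⁻⁶ · ((n⁵)²)) / ((n²)²)) · n⁻¹) · m³    [quotient of powers]
= (((n⁻⁶ · n¹⁰) / ((n²)²)) · n⁻¹) · m³    [power of a power]
= ((n⁴ / ((n²)²)) · n⁻¹) · m³    [product of powers]
= ((n⁴ / n⁴) · n⁻¹) · m³    [power of a power]
= (n⁰ · n⁻¹) · m³    [quotient of powers]
= n⁻¹ · m³    [product of powers]
= m³n⁻¹    [rearrange]

m³n⁻¹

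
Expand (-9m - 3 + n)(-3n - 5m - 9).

22mn + 45m^2 + 96m + 27 - 3n^2

(-9m - 3 + n)(-3n - 5m - 9)
= 27mn + 45m^2 + 81m + 9n + 15m + 27 - 3n^2 - 5mn - 9n    [distributive law]
= 22mn + 45m^2 + 96m + 27 - 3n^2    [combine like terms]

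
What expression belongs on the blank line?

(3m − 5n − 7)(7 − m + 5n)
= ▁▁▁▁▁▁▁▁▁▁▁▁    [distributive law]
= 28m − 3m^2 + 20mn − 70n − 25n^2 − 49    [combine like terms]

By distributive law:

21m − 3m^2 + 15mn − 35n + 5mn − 25n^2 − 49 + 7m − 35n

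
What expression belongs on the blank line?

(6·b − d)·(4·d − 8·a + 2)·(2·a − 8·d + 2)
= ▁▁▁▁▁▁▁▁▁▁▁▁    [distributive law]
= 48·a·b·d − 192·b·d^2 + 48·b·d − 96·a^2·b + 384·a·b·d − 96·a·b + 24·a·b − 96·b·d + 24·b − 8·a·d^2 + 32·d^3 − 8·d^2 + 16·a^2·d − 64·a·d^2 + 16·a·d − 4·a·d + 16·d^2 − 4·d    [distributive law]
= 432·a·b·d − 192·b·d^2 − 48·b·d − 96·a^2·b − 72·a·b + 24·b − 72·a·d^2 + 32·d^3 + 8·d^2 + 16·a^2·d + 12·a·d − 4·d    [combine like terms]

By distributive law:

(24·b·d − 48·a·b + 12·b − 4·d^2 + 8·a·d − 2·d)·(2·a − 8·d + 2)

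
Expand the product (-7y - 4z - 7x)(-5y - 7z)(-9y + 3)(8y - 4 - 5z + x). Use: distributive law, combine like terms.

(-7y - 4z - 7x)(-5y - 7z)(-9y + 3)(8y - 4 - 5z + x)
= (35y^2 + 49yz + 20yz + 28z^2 + 35xy + 49xz)(-9y + 3)(8y - 4 - 5z + x)    [distributive law]
= (35y^2 + 69yz + 28z^2 + 35xy + 49xz)(-9y + 3)(8y - 4 - 5z + x)    [combine like terms]
= (-315y^3 + 105y^2 - 621y^2z + 207yz - 252yz^2 + 84z^2 - 315xy^2 + 105xy - 441xyz + 147xz)(8y - 4 - 5z + x)    [distributive law]
= -2520y^4 + 1260y^3 + 1575y^3z - 315xy^3 + 840y^3 - 420y^2 - 525y^2z + 105xy^2 - 4968y^3z + 2484y^2z + 3105y^2z^2 - 621xy^2z + 1656y^2z - 828yz - 1035yz^2 + 207xyz - 2016y^2z^2 + 1008yz^2 + 1260yz^3 - 252xyz^2 + 672yz^2 - 336z^2 - 420z^3 + 84xz^2 - 2520xy^3 + 1260xy^2 + 1575xy^2z - 315x^2y^2 + 840xy^2 - 420xy - 525xyz + 105x^2y - 3528xy^2z + 1764xyz + 2205xyz^2 - 441x^2yz + 1176xyz - 588xz - 735xz^2 + 147x^2z    [distributive law]
= -2520y^4 + 2100y^3 - 3393y^3z - 2835xy^3 - 420y^2 + 3615y^2z + 2205xy^2 + 1089y^2z^2 - 2574xy^2z - 828yz + 645yz^2 + 2622xyz + 1260yz^3 + 1953xyz^2 - 336z^2 - 420z^3 - 651xz^2 - 315x^2y^2 - 420xy + 105x^2y - 441x^2yz - 588xz + 147x^2z    [combine like terms]

-2520y^4 + 2100y^3 - 3393y^3z - 2835xy^3 - 420y^2 + 3615y^2z + 2205xy^2 + 1089y^2z^2 - 2574xy^2z - 828yz + 645yz^2 + 2622xyz + 1260yz^3 + 1953xyz^2 - 336z^2 - 420z^3 - 651xz^2 - 315x^2y^2 - 420xy + 105x^2y - 441x^2yz - 588xz + 147x^2z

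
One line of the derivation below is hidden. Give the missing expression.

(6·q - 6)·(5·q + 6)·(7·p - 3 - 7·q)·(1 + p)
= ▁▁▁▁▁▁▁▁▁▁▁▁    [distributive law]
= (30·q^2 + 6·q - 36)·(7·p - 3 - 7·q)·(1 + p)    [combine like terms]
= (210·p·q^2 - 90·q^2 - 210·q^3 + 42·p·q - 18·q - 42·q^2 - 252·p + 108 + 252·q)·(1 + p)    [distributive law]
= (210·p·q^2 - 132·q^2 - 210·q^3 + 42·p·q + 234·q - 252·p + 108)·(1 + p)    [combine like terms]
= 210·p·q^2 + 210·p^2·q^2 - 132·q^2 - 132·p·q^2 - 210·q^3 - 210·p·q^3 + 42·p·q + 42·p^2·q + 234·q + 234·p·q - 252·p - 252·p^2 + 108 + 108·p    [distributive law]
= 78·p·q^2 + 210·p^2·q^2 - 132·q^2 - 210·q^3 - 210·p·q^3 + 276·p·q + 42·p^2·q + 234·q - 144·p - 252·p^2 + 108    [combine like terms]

After distributive law, the bracketed line is:

(30·q^2 + 36·q - 30·q - 36)·(7·p - 3 - 7·q)·(1 + p)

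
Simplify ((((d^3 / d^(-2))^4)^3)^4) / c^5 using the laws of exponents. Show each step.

c^(-5)d^240

((((d^3 / d^(-2))^4)^3)^4) / c^5
= (((d^3 / d^(-2))^4)^12) / c^5    [power of a power]
= ((d^3 / d^(-2))^48) / c^5    [power of a power]
= (((d^3)^48) / ((d^(-2))^48)) / c^5    [power of a quotient]
= (d^144 / ((d^(-2))^48)) / c^5    [power of a power]
= (d^144 / d^(-96)) / c^5    [power of a power]
= d^240 / c^5    [quotient of powers]
= c^(-5)d^240    [quotient of powers]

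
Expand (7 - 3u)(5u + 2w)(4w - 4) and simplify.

164uw - 140u + 56w^2 - 56w - 60u^2w + 60u^2 - 24uw^2

(7 - 3u)(5u + 2w)(4w - 4)
= (35u + 14w - 15u^2 - 6uw)(4w - 4)    [distributive law]
= 140uw - 140u + 56w^2 - 56w - 60u^2w + 60u^2 - 24uw^2 + 24uw    [distributive law]
= 164uw - 140u + 56w^2 - 56w - 60u^2w + 60u^2 - 24uw^2    [combine like terms]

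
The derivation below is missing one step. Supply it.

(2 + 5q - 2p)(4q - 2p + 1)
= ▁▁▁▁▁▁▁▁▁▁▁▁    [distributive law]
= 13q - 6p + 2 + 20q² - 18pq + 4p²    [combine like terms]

After distributive law, the bracketed line is:

8q - 4p + 2 + 20q² - 10pq + 5q - 8pq + 4p² - 2p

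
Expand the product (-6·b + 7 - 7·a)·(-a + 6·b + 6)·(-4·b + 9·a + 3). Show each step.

-180·a·b^2 - 352·a^2·b + 142·a·b + 144·b^3 - 132·b^2 - 150·b - 420·a^2 + 231·a + 126 + 63·a^3

(-6·b + 7 - 7·a)·(-a + 6·b + 6)·(-4·b + 9·a + 3)
= (6·a·b - 36·b^2 - 36·b - 7·a + 42·b + 42 + 7·a^2 - 42·a·b - 42·a)·(-4·b + 9·a + 3)    [distributive law]
= (-36·a·b - 36·b^2 + 6·b - 49·a + 42 + 7·a^2)·(-4·b + 9·a + 3)    [combine like terms]
= 144·a·b^2 - 324·a^2·b - 108·a·b + 144·b^3 - 324·a·b^2 - 108·b^2 - 24·b^2 + 54·a·b + 18·b + 196·a·b - 441·a^2 - 147·a - 168·b + 378·a + 126 - 28·a^2·b + 63·a^3 + 21·a^2    [distributive law]
= -180·a·b^2 - 352·a^2·b + 142·a·b + 144·b^3 - 132·b^2 - 150·b - 420·a^2 + 231·a + 126 + 63·a^3    [combine like terms]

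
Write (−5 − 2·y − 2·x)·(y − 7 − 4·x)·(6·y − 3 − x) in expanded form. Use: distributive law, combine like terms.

60·y^2 + 183·y + 177·x·y − 105 − 137·x − 58·x^2 − 12·y^3 + 38·x·y^2 + 42·x^2·y − 8·x^3

(−5 − 2·y − 2·x)·(y − 7 − 4·x)·(6·y − 3 − x)
= (−5·y + 35 + 20·x − 2·y^2 + 14·y + 8·x·y − 2·x·y + 14·x + 8·x^2)·(6·y − 3 − x)    [distributive law]
= (9·y + 35 + 34·x − 2·y^2 + 6·x·y + 8·x^2)·(6·y − 3 − x)    [combine like terms]
= 54·y^2 − 27·y − 9·x·y + 210·y − 105 − 35·x + 204·x·y − 102·x − 34·x^2 − 12·y^3 + 6·y^2 + 2·x·y^2 + 36·x·y^2 − 18·x·y − 6·x^2·y + 48·x^2·y − 24·x^2 − 8·x^3    [distributive law]
= 60·y^2 + 183·y + 177·x·y − 105 − 137·x − 58·x^2 − 12·y^3 + 38·x·y^2 + 42·x^2·y − 8·x^3    [combine like terms]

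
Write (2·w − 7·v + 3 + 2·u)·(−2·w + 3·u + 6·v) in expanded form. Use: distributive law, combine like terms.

(2·w − 7·v + 3 + 2·u)·(−2·w + 3·u + 6·v)
= −4·w^2 + 6·u·w + 12·v·w + 14·v·w − 21·u·v − 42·v^2 − 6·w + 9·u + 18·v − 4·u·w + 6·u^2 + 12·u·v    [distributive law]
= −4·w^2 + 2·u·w + 26·v·w − 9·u·v − 42·v^2 − 6·w + 9·u + 18·v + 6·u^2    [combine like terms]

−4·w^2 + 2·u·w + 26·v·w − 9·u·v − 42·v^2 − 6·w + 9·u + 18·v + 6·u^2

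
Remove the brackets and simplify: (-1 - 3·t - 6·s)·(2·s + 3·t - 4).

(-1 - 3·t - 6·s)·(2·s + 3·t - 4)
= -2·s - 3·t + 4 - 6·s·t - 9·t² + 12·t - 12·s² - 18·s·t + 24·s    [distributive law]
= 22·s + 9·t + 4 - 24·s·t - 9·t² - 12·s²    [combine like terms]

22·s + 9·t + 4 - 24·s·t - 9·t² - 12·s²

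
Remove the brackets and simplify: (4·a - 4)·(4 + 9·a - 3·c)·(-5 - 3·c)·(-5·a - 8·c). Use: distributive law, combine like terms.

-500·a^2 - 740·a·c + 840·a^2·c - 780·a·c^2 + 900·a^3 + 540·a^3·c + 684·a^2·c^2 - 288·a·c^3 - 400·a - 640·c + 96·c^2 + 288·c^3

(4·a - 4)·(4 + 9·a - 3·c)·(-5 - 3·c)·(-5·a - 8·c)
= (16·a + 36·a^2 - 12·a·c - 16 - 36·a + 12·c)·(-5 - 3·c)·(-5·a - 8·c)    [distributive law]
= (-20·a + 36·a^2 - 12·a·c - 16 + 12·c)·(-5 - 3·c)·(-5·a - 8·c)    [combine like terms]
= (100·a + 60·a·c - 180·a^2 - 108·a^2·c + 60·a·c + 36·a·c^2 + 80 + 48·c - 60·c - 36·c^2)·(-5·a - 8·c)    [distributive law]
= (100·a + 120·a·c - 180·a^2 - 108·a^2·c + 36·a·c^2 + 80 - 12·c - 36·c^2)·(-5·a - 8·c)    [combine like terms]
= -500·a^2 - 800·a·c - 600·a^2·c - 960·a·c^2 + 900·a^3 + 1440·a^2·c + 540·a^3·c + 864·a^2·c^2 - 180·a^2·c^2 - 288·a·c^3 - 400·a - 640·c + 60·a·c + 96·c^2 + 180·a·c^2 + 288·c^3    [distributive law]
= -500·a^2 - 740·a·c + 840·a^2·c - 780·a·c^2 + 900·a^3 + 540·a^3·c + 684·a^2·c^2 - 288·a·c^3 - 400·a - 640·c + 96·c^2 + 288·c^3    [combine like terms]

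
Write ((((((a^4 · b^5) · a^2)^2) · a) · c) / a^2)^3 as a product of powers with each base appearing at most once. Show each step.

((((((a^4 · b^5) · a^2)^2) · a) · c) / a^2)^3
= ((((((a^4 · b^5) · a^2)^2) · a) · c)^3) / ((a^2)^3)    [power of a quotient]
= ((((((a^4 · b^5) · a^2)^2) · a)^3) · (c^3)) / ((a^2)^3)    [power of a product]
= ((((((a^4 · b^5) · a^2)^2)^3) · (a^3)) · (c^3)) / ((a^2)^3)    [power of a product]
= (((((a^4 · b^5) · a^2)^6) · (a^3)) · (c^3)) / ((a^2)^3)    [power of a power]
= (((((a^4 · b^5)^6) · ((a^2)^6)) · (a^3)) · (c^3)) / ((a^2)^3)    [power of a product]
= ((((((a^4)^6) · ((b^5)^6)) · ((a^2)^6)) · (a^3)) · (c^3)) / ((a^2)^3)    [power of a product]
= ((((a^24 · ((b^5)^6)) · ((a^2)^6)) · (a^3)) · (c^3)) / ((a^2)^3)    [power of a power]
= ((((a^24 · b^30) · ((a^2)^6)) · (a^3)) · (c^3)) / ((a^2)^3)    [power of a power]
= ((((a^24 · b^30) · a^12) · (a^3)) · (c^3)) / ((a^2)^3)    [power of a power]
= ((((a^24 · b^30) · a^12) · a^3) · c^3) / a^6    [power of a power]
= a^33·b^30·c^3    [quotient of powers; product of powers]

a^33·b^30·c^3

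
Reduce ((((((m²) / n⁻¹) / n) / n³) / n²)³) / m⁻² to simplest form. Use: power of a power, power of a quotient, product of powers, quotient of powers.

m⁸n⁻¹⁵

((((((m²) / n⁻¹) / n) / n³) / n²)³) / m⁻²
= ((((((m²) / n⁻¹) / n) / n³)³) / ((n²)³)) / m⁻²    [power of a quotient]
= ((((((m²) / n⁻¹) / n)³) / ((n³)³)) / ((n²)³)) / m⁻²    [power of a quotient]
= ((((((m²) / n⁻¹)³) / (n³)) / ((n³)³)) / ((n²)³)) / m⁻²    [power of a quotient]
= ((((((m²)³) / ((n⁻¹)³)) / (n³)) / ((n³)³)) / ((n²)³)) / m⁻²    [power of a quotient]
= (((((m⁶) / ((n⁻¹)³)) / (n³)) / ((n³)³)) / ((n²)³)) / m⁻²    [power of a power]
= ((((m⁶ / n⁻³) / (n³)) / ((n³)³)) / ((n²)³)) / m⁻²    [power of a power]
= ((((m⁶ / n⁻³) / n³) / n⁹) / ((n²)³)) / m⁻²    [power of a power]
= ((((m⁶ / n⁻³) / n³) / n⁹) / n⁶) / m⁻²    [power of a power]
= m⁸n⁻¹⁵    [quotient of powers; product of powers]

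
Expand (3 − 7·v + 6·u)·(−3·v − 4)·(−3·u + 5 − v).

(3 − 7·v + 6·u)·(−3·v − 4)·(−3·u + 5 − v)
= (−9·v − 12 + 21·v^2 + 28·v − 18·u·v − 24·u)·(−3·u + 5 − v)    [distributive law]
= (19·v − 12 + 21·v^2 − 18·u·v − 24·u)·(−3·u + 5 − v)    [combine like terms]
= −57·u·v + 95·v − 19·v^2 + 36·u − 60 + 12·v − 63·u·v^2 + 105·v^2 − 21·v^3 + 54·u^2·v − 90·u·v + 18·u·v^2 + 72·u^2 − 120·u + 24·u·v    [distributive law]
= −123·u·v + 107·v + 86·v^2 − 84·u − 60 − 45·u·v^2 − 21·v^3 + 54·u^2·v + 72·u^2    [combine like terms]

−123·u·v + 107·v + 86·v^2 − 84·u − 60 − 45·u·v^2 − 21·v^3 + 54·u^2·v + 72·u^2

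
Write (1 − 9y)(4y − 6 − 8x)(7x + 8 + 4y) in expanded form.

950xy + 440y − 56y² − 106x − 48 − 56x² + 36xy² − 144y³ + 504x²y

(1 − 9y)(4y − 6 − 8x)(7x + 8 + 4y)
= (4y − 6 − 8x − 36y² + 54y + 72xy)(7x + 8 + 4y)    [distributive law]
= (58y − 6 − 8x − 36y² + 72xy)(7x + 8 + 4y)    [combine like terms]
= 406xy + 464y + 232y² − 42x − 48 − 24y − 56x² − 64x − 32xy − 252xy² − 288y² − 144y³ + 504x²y + 576xy + 288xy²    [distributive law]
= 950xy + 440y − 56y² − 106x − 48 − 56x² + 36xy² − 144y³ + 504x²y    [combine like terms]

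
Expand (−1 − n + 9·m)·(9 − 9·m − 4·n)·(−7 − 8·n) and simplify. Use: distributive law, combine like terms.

(−1 − n + 9·m)·(9 − 9·m − 4·n)·(−7 − 8·n)
= (−9 + 9·m + 4·n − 9·n + 9·m·n + 4·n^2 + 81·m − 81·m^2 − 36·m·n)·(−7 − 8·n)    [distributive law]
= (−9 + 90·m − 5·n − 27·m·n + 4·n^2 − 81·m^2)·(−7 − 8·n)    [combine like terms]
= 63 + 72·n − 630·m − 720·m·n + 35·n + 40·n^2 + 189·m·n + 216·m·n^2 − 28·n^2 − 32·n^3 + 567·m^2 + 648·m^2·n    [distributive law]
= 63 + 107·n − 630·m − 531·m·n + 12·n^2 + 216·m·n^2 − 32·n^3 + 567·m^2 + 648·m^2·n    [combine like terms]

63 + 107·n − 630·m − 531·m·n + 12·n^2 + 216·m·n^2 − 32·n^3 + 567·m^2 + 648·m^2·n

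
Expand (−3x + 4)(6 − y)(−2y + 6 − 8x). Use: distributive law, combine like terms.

(−3x + 4)(6 − y)(−2y + 6 − 8x)
= (−18x + 3xy + 24 − 4y)(−2y + 6 − 8x)    [distributive law]
= 36xy − 108x + 144x² − 6xy² + 18xy − 24x²y − 48y + 144 − 192x + 8y² − 24y + 32xy    [distributive law]
= 86xy − 300x + 144x² − 6xy² − 24x²y − 72y + 144 + 8y²    [combine like terms]

86xy − 300x + 144x² − 6xy² − 24x²y − 72y + 144 + 8y²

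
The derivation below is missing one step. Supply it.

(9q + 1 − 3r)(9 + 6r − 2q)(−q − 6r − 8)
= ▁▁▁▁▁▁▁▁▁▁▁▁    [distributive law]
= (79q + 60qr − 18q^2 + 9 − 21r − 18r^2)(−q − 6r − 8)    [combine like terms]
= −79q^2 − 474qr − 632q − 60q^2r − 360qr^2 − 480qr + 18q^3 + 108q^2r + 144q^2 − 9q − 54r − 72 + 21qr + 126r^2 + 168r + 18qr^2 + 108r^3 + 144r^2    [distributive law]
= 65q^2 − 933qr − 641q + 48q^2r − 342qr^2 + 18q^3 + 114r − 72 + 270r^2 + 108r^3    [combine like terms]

By distributive law:

(81q + 54qr − 18q^2 + 9 + 6r − 2q − 27r − 18r^2 + 6qr)(−q − 6r − 8)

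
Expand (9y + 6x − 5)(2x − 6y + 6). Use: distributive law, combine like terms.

(9y + 6x − 5)(2x − 6y + 6)
= 18xy − 54y^2 + 54y + 12x^2 − 36xy + 36x − 10x + 30y − 30    [distributive law]
= −18xy − 54y^2 + 84y + 12x^2 + 26x − 30    [combine like terms]

−18xy − 54y^2 + 84y + 12x^2 + 26x − 30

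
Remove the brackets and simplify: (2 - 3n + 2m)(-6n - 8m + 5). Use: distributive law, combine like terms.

(2 - 3n + 2m)(-6n - 8m + 5)
= -12n - 16m + 10 + 18n² + 24mn - 15n - 12mn - 16m² + 10m    [distributive law]
= -27n - 6m + 10 + 18n² + 12mn - 16m²    [combine like terms]

-27n - 6m + 10 + 18n² + 12mn - 16m²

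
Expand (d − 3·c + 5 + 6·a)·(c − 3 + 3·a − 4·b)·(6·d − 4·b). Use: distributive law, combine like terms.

(d − 3·c + 5 + 6·a)·(c − 3 + 3·a − 4·b)·(6·d − 4·b)
= (c·d − 3·d + 3·a·d − 4·b·d − 3·c^2 + 9·c − 9·a·c + 12·b·c + 5·c − 15 + 15·a − 20·b + 6·a·c − 18·a + 18·a^2 − 24·a·b)·(6·d − 4·b)    [distributive law]
= (c·d − 3·d + 3·a·d − 4·b·d − 3·c^2 + 14·c − 3·a·c + 12·b·c − 15 − 3·a − 20·b + 18·a^2 − 24·a·b)·(6·d − 4·b)    [combine like terms]
= 6·c·d^2 − 4·b·c·d − 18·d^2 + 12·b·d + 18·a·d^2 − 12·a·b·d − 24·b·d^2 + 16·b^2·d − 18·c^2·d + 12·b·c^2 + 84·c·d − 56·b·c − 18·a·c·d + 12·a·b·c + 72·b·c·d − 48·b^2·c − 90·d + 60·b − 18·a·d + 12·a·b − 120·b·d + 80·b^2 + 108·a^2·d − 72·a^2·b − 144·a·b·d + 96·a·b^2    [distributive law]
= 6·c·d^2 + 68·b·c·d − 18·d^2 − 108·b·d + 18·a·d^2 − 156·a·b·d − 24·b·d^2 + 16·b^2·d − 18·c^2·d + 12·b·c^2 + 84·c·d − 56·b·c − 18·a·c·d + 12·a·b·c − 48·b^2·c − 90·d + 60·b − 18·a·d + 12·a·b + 80·b^2 + 108·a^2·d − 72·a^2·b + 96·a·b^2    [combine like terms]

6·c·d^2 + 68·b·c·d − 18·d^2 − 108·b·d + 18·a·d^2 − 156·a·b·d − 24·b·d^2 + 16·b^2·d − 18·c^2·d + 12·b·c^2 + 84·c·d − 56·b·c − 18·a·c·d + 12·a·b·c − 48·b^2·c − 90·d + 60·b − 18·a·d + 12·a·b + 80·b^2 + 108·a^2·d − 72·a^2·b + 96·a·b^2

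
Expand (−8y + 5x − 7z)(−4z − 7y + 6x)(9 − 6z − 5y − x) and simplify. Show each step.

(−8y + 5x − 7z)(−4z − 7y + 6x)(9 − 6z − 5y − x)
= (32yz + 56y^2 − 48xy − 20xz − 35xy + 30x^2 + 28z^2 + 49yz − 42xz)(9 − 6z − 5y − x)    [distributive law]
= (81yz + 56y^2 − 83xy − 62xz + 30x^2 + 28z^2)(9 − 6z − 5y − x)    [combine like terms]
= 729yz − 486yz^2 − 405y^2z − 81xyz + 504y^2 − 336y^2z − 280y^3 − 56xy^2 − 747xy + 498xyz + 415xy^2 + 83x^2y − 558xz + 372xz^2 + 310xyz + 62x^2z + 270x^2 − 180x^2z − 150x^2y − 30x^3 + 252z^2 − 168z^3 − 140yz^2 − 28xz^2    [distributive law]
= 729yz − 626yz^2 − 741y^2z + 727xyz + 504y^2 − 280y^3 + 359xy^2 − 747xy − 67x^2y − 558xz + 344xz^2 − 118x^2z + 270x^2 − 30x^3 + 252z^2 − 168z^3    [combine like terms]

729yz − 626yz^2 − 741y^2z + 727xyz + 504y^2 − 280y^3 + 359xy^2 − 747xy − 67x^2y − 558xz + 344xz^2 − 118x^2z + 270x^2 − 30x^3 + 252z^2 − 168z^3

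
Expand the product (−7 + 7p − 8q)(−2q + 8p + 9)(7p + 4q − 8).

246pq − 360q² + 212q − 399p² − 497p + 504 − 322p²q − 200pq² + 392p³ + 64q³

(−7 + 7p − 8q)(−2q + 8p + 9)(7p + 4q − 8)
= (14q − 56p − 63 − 14pq + 56p² + 63p + 16q² − 64pq − 72q)(7p + 4q − 8)    [distributive law]
= (−58q + 7p − 63 − 78pq + 56p² + 16q²)(7p + 4q − 8)    [combine like terms]
= −406pq − 232q² + 464q + 49p² + 28pq − 56p − 441p − 252q + 504 − 546p²q − 312pq² + 624pq + 392p³ + 224p²q − 448p² + 112pq² + 64q³ − 128q²    [distributive law]
= 246pq − 360q² + 212q − 399p² − 497p + 504 − 322p²q − 200pq² + 392p³ + 64q³    [combine like terms]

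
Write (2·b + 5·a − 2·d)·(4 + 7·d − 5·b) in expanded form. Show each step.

(2·b + 5·a − 2·d)·(4 + 7·d − 5·b)
= 8·b + 14·b·d − 10·b² + 20·a + 35·a·d − 25·a·b − 8·d − 14·d² + 10·b·d    [distributive law]
= 8·b + 24·b·d − 10·b² + 20·a + 35·a·d − 25·a·b − 8·d − 14·d²    [combine like terms]

8·b + 24·b·d − 10·b² + 20·a + 35·a·d − 25·a·b − 8·d − 14·d²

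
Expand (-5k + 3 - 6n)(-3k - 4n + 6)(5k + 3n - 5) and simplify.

(-5k + 3 - 6n)(-3k - 4n + 6)(5k + 3n - 5)
= (15k^2 + 20kn - 30k - 9k - 12n + 18 + 18kn + 24n^2 - 36n)(5k + 3n - 5)    [distributive law]
= (15k^2 + 38kn - 39k - 48n + 18 + 24n^2)(5k + 3n - 5)    [combine like terms]
= 75k^3 + 45k^2n - 75k^2 + 190k^2n + 114kn^2 - 190kn - 195k^2 - 117kn + 195k - 240kn - 144n^2 + 240n + 90k + 54n - 90 + 120kn^2 + 72n^3 - 120n^2    [distributive law]
= 75k^3 + 235k^2n - 270k^2 + 234kn^2 - 547kn + 285k - 264n^2 + 294n - 90 + 72n^3    [combine like terms]

75k^3 + 235k^2n - 270k^2 + 234kn^2 - 547kn + 285k - 264n^2 + 294n - 90 + 72n^3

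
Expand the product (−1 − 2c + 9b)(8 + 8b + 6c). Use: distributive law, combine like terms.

−8 + 64b − 22c + 38bc − 12c² + 72b²

(−1 − 2c + 9b)(8 + 8b + 6c)
= −8 − 8b − 6c − 16c − 16bc − 12c² + 72b + 72b² + 54bc    [distributive law]
= −8 + 64b − 22c + 38bc − 12c² + 72b²    [combine like terms]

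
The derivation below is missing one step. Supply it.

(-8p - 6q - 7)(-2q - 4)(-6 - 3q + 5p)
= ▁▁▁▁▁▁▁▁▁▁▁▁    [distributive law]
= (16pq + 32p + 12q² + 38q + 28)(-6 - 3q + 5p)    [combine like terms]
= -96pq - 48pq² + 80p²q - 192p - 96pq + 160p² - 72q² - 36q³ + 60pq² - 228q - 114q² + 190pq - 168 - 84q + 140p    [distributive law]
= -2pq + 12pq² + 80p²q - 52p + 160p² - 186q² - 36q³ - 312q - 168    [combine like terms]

By distributive law:

(16pq + 32p + 12q² + 24q + 14q + 28)(-6 - 3q + 5p)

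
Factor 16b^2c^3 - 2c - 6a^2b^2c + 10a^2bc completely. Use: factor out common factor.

16b^2c^3 - 2c - 6a^2b^2c + 10a^2bc
= 2(8b^2c^3 - c - 3a^2b^2c + 5a^2bc)    [factor out 2]
= 2c(8b^2c^2 - 1 - 3a^2b^2 + 5a^2b)    [factor out c]

2c(8b^2c^2 - 1 - 3a^2b^2 + 5a^2b)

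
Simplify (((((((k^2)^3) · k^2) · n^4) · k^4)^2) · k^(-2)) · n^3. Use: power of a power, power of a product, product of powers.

k^22n^11

(((((((k^2)^3) · k^2) · n^4) · k^4)^2) · k^(-2)) · n^3
= (((((((k^2)^3) · k^2) · n^4)^2) · ((k^4)^2)) · k^(-2)) · n^3    [power of a product]
= (((((((k^2)^3) · k^2)^2) · ((n^4)^2)) · ((k^4)^2)) · k^(-2)) · n^3    [power of a product]
= (((((((k^2)^3)^2) · ((k^2)^2)) · ((n^4)^2)) · ((k^4)^2)) · k^(-2)) · n^3    [power of a product]
= ((((((k^2)^6) · ((k^2)^2)) · ((n^4)^2)) · ((k^4)^2)) · k^(-2)) · n^3    [power of a power]
= ((((k^12 · ((k^2)^2)) · ((n^4)^2)) · ((k^4)^2)) · k^(-2)) · n^3    [power of a power]
= ((((k^12 · k^4) · ((n^4)^2)) · ((k^4)^2)) · k^(-2)) · n^3    [power of a power]
= (((k^16 · ((n^4)^2)) · ((k^4)^2)) · k^(-2)) · n^3    [product of powers]
= (((k^16 · n^8) · ((k^4)^2)) · k^(-2)) · n^3    [power of a power]
= (((k^16 · n^8) · k^8) · k^(-2)) · n^3    [power of a power]
= k^22n^11    [product of powers]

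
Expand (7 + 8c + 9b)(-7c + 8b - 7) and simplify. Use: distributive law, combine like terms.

(7 + 8c + 9b)(-7c + 8b - 7)
= -49c + 56b - 49 - 56c^2 + 64bc - 56c - 63bc + 72b^2 - 63b    [distributive law]
= -105c - 7b - 49 - 56c^2 + bc + 72b^2    [combine like terms]

-105c - 7b - 49 - 56c^2 + bc + 72b^2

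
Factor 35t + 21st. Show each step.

35t + 21st
= 7(5t + 3st)    [factor out 7]
= 7t(5 + 3s)    [factor out t]

7t(5 + 3s)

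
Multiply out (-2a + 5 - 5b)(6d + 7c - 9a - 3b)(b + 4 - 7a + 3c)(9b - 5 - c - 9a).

(-2a + 5 - 5b)(6d + 7c - 9a - 3b)(b + 4 - 7a + 3c)(9b - 5 - c - 9a)
= (-12ad - 14ac + 18a^2 + 6ab + 30d + 35c - 45a - 15b - 30bd - 35bc + 45ab + 15b^2)(b + 4 - 7a + 3c)(9b - 5 - c - 9a)    [distributive law]
= (-12ad - 14ac + 18a^2 + 51ab + 30d + 35c - 45a - 15b - 30bd - 35bc + 15b^2)(b + 4 - 7a + 3c)(9b - 5 - c - 9a)    [combine like terms]
= (-12abd - 48ad + 84a^2d - 36acd - 14abc - 56ac + 98a^2c - 42ac^2 + 18a^2b + 72a^2 - 126a^3 + 54a^2c + 51ab^2 + 204ab - 357a^2b + 153abc + 30bd + 120d - 210ad + 90cd + 35bc + 140c - 245ac + 105c^2 - 45ab - 180a + 315a^2 - 135ac - 15b^2 - 60b + 105ab - 45bc - 30b^2d - 120bd + 210abd - 90bcd - 35b^2c - 140bc + 245abc - 105bc^2 + 15b^3 + 60b^2 - 105ab^2 + 45b^2c)(9b - 5 - c - 9a)    [distributive law]
= (198abd - 258ad + 84a^2d - 36acd + 384abc - 436ac + 152a^2c - 42ac^2 - 339a^2b + 387a^2 - 126a^3 - 54ab^2 + 264ab - 90bd + 120d + 90cd - 150bc + 140c + 105c^2 - 180a + 45b^2 - 60b - 30b^2d - 90bcd + 10b^2c - 105bc^2 + 15b^3)(9b - 5 - c - 9a)    [combine like terms]
= 1782ab^2d - 990abd - 198abcd - 1782a^2bd - 2322abd + 1290ad + 258acd + 2322a^2d + 756a^2bd - 420a^2d - 84a^2cd - 756a^3d - 324abcd + 180acd + 36ac^2d + 324a^2cd + 3456ab^2c - 1920abc - 384abc^2 - 3456a^2bc - 3924abc + 2180ac + 436ac^2 + 3924a^2c + 1368a^2bc - 760a^2c - 152a^2c^2 - 1368a^3c - 378abc^2 + 210ac^2 + 42ac^3 + 378a^2c^2 - 3051a^2b^2 + 1695a^2b + 339a^2bc + 3051a^3b + 3483a^2b - 1935a^2 - 387a^2c - 3483a^3 - 1134a^3b + 630a^3 + 126a^3c + 1134a^4 - 486ab^3 + 270ab^2 + 54ab^2c + 486a^2b^2 + 2376ab^2 - 1320ab - 264abc - 2376a^2b - 810b^2d + 450bd + 90bcd + 810abd + 1080bd - 600d - 120cd - 1080ad + 810bcd - 450cd - 90c^2d - 810acd - 1350b^2c + 750bc + 150bc^2 + 1350abc + 1260bc - 700c - 140c^2 - 1260ac + 945bc^2 - 525c^2 - 105c^3 - 945ac^2 - 1620ab + 900a + 180ac + 1620a^2 + 405b^3 - 225b^2 - 45b^2c - 405ab^2 - 540b^2 + 300b + 60bc + 540ab - 270b^3d + 150b^2d + 30b^2cd + 270ab^2d - 810b^2cd + 450bcd + 90bc^2d + 810abcd + 90b^3c - 50b^2c - 10b^2c^2 - 90ab^2c - 945b^2c^2 + 525bc^2 + 105bc^3 + 945abc^2 + 135b^4 - 75b^3 - 15b^3c - 135ab^3    [distributive law]
= 2052ab^2d - 2502abd + 288abcd - 1026a^2bd + 210ad - 372acd + 1902a^2d + 240a^2cd - 756a^3d + 36ac^2d + 3420ab^2c - 4758abc + 183abc^2 - 1749a^2bc + 1100ac - 299ac^2 + 2777a^2c + 226a^2c^2 - 1242a^3c + 42ac^3 - 2565a^2b^2 + 2802a^2b + 1917a^3b - 315a^2 - 2853a^3 + 1134a^4 - 621ab^3 + 2241ab^2 - 2400ab - 660b^2d + 1530bd + 1350bcd - 600d - 570cd - 90c^2d - 1445b^2c + 2070bc + 1620bc^2 - 700c - 665c^2 - 105c^3 + 900a + 330b^3 - 765b^2 + 300b - 270b^3d - 780b^2cd + 90bc^2d + 75b^3c - 955b^2c^2 + 105bc^3 + 135b^4    [combine like terms]

2052ab^2d - 2502abd + 288abcd - 1026a^2bd + 210ad - 372acd + 1902a^2d + 240a^2cd - 756a^3d + 36ac^2d + 3420ab^2c - 4758abc + 183abc^2 - 1749a^2bc + 1100ac - 299ac^2 + 2777a^2c + 226a^2c^2 - 1242a^3c + 42ac^3 - 2565a^2b^2 + 2802a^2b + 1917a^3b - 315a^2 - 2853a^3 + 1134a^4 - 621ab^3 + 2241ab^2 - 2400ab - 660b^2d + 1530bd + 1350bcd - 600d - 570cd - 90c^2d - 1445b^2c + 2070bc + 1620bc^2 - 700c - 665c^2 - 105c^3 + 900a + 330b^3 - 765b^2 + 300b - 270b^3d - 780b^2cd + 90bc^2d + 75b^3c - 955b^2c^2 + 105bc^3 + 135b^4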